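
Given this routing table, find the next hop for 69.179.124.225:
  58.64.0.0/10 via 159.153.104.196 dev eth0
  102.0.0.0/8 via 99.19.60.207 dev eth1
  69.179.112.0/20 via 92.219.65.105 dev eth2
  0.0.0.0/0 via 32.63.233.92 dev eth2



Longest prefix match for 69.179.124.225:
  /10 58.64.0.0: no
  /8 102.0.0.0: no
  /20 69.179.112.0: MATCH
  /0 0.0.0.0: MATCH
Selected: next-hop 92.219.65.105 via eth2 (matched /20)


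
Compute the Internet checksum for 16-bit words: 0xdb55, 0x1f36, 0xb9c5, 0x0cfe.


Sum all words (with carry folding):
+ 0xdb55 = 0xdb55
+ 0x1f36 = 0xfa8b
+ 0xb9c5 = 0xb451
+ 0x0cfe = 0xc14f
One's complement: ~0xc14f
Checksum = 0x3eb0


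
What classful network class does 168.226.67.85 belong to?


First octet: 168
Binary: 10101000
10xxxxxx -> Class B (128-191)
Class B, default mask 255.255.0.0 (/16)


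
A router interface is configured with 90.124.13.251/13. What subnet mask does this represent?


/13 means 13 network bits, 19 host bits
Binary: 11111111111110000000000000000000
Mask: 255.248.0.0


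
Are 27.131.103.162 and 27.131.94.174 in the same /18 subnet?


Mask: 255.255.192.0
27.131.103.162 AND mask = 27.131.64.0
27.131.94.174 AND mask = 27.131.64.0
Yes, same subnet (27.131.64.0)


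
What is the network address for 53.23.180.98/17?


IP:   00110101.00010111.10110100.01100010
Mask: 11111111.11111111.10000000.00000000
AND operation:
Net:  00110101.00010111.10000000.00000000
Network: 53.23.128.0/17


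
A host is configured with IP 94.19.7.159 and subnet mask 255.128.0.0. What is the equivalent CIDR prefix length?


Binary: 11111111.10000000.00000000.00000000
Count leading 1s
Prefix: /9


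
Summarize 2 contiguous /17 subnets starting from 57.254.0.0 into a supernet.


Original prefix: /17
Number of subnets: 2 = 2^1
New prefix = 17 - 1 = 16
Supernet: 57.254.0.0/16


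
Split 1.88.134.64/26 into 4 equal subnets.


New prefix = 26 + 2 = 28
Each subnet has 16 addresses
  1.88.134.64/28
  1.88.134.80/28
  1.88.134.96/28
  1.88.134.112/28
Subnets: 1.88.134.64/28, 1.88.134.80/28, 1.88.134.96/28, 1.88.134.112/28


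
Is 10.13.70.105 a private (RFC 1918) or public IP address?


RFC 1918 private ranges:
  10.0.0.0/8 (10.0.0.0 - 10.255.255.255)
  172.16.0.0/12 (172.16.0.0 - 172.31.255.255)
  192.168.0.0/16 (192.168.0.0 - 192.168.255.255)
Private (in 10.0.0.0/8)


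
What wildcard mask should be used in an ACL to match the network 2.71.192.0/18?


Subnet mask: 255.255.192.0
Wildcard = 255.255.255.255 - subnet mask
255 - 255 = 0
255 - 255 = 0
255 - 192 = 63
255 - 0 = 255
Wildcard: 0.0.63.255


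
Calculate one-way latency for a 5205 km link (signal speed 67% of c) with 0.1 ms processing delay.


Speed = 0.67 * 3e5 km/s = 201000 km/s
Propagation delay = 5205 / 201000 = 0.0259 s = 25.8955 ms
Processing delay = 0.1 ms
Total one-way latency = 25.9955 ms


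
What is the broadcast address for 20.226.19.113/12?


Network: 20.224.0.0/12
Host bits = 20
Set all host bits to 1:
Broadcast: 20.239.255.255


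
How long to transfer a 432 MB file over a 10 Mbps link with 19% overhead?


Effective throughput = 10 * (1 - 19/100) = 8.1 Mbps
File size in Mb = 432 * 8 = 3456 Mb
Time = 3456 / 8.1
Time = 426.6667 seconds


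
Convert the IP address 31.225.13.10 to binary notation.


31 = 00011111
225 = 11100001
13 = 00001101
10 = 00001010
Binary: 00011111.11100001.00001101.00001010


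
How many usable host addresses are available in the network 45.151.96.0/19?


Host bits = 32 - 19 = 13
Total addresses = 2^13 = 8192
Usable = total - 2 (network and broadcast)
Usable hosts: 8190


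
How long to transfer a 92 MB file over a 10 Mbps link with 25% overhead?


Effective throughput = 10 * (1 - 25/100) = 7.5 Mbps
File size in Mb = 92 * 8 = 736 Mb
Time = 736 / 7.5
Time = 98.1333 seconds


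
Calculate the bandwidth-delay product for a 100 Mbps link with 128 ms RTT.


BDP = bandwidth * RTT
= 100 Mbps * 128 ms
= 100 * 1e6 * 128 / 1000 bits
= 12800000 bits
= 1600000 bytes
= 1562.5 KB
BDP = 12800000 bits (1600000 bytes)


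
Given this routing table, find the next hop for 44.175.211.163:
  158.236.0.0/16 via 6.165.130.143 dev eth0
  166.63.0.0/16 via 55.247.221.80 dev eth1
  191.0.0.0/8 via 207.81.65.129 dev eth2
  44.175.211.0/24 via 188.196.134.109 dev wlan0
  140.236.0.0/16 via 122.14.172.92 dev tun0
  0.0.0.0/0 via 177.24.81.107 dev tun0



Longest prefix match for 44.175.211.163:
  /16 158.236.0.0: no
  /16 166.63.0.0: no
  /8 191.0.0.0: no
  /24 44.175.211.0: MATCH
  /16 140.236.0.0: no
  /0 0.0.0.0: MATCH
Selected: next-hop 188.196.134.109 via wlan0 (matched /24)


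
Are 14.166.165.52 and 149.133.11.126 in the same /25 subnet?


Mask: 255.255.255.128
14.166.165.52 AND mask = 14.166.165.0
149.133.11.126 AND mask = 149.133.11.0
No, different subnets (14.166.165.0 vs 149.133.11.0)


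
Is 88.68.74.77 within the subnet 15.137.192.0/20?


Subnet network: 15.137.192.0
Test IP AND mask: 88.68.64.0
No, 88.68.74.77 is not in 15.137.192.0/20


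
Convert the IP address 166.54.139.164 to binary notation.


166 = 10100110
54 = 00110110
139 = 10001011
164 = 10100100
Binary: 10100110.00110110.10001011.10100100


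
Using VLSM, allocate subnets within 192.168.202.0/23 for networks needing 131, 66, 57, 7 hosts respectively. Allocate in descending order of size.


131 hosts -> /24 (254 usable): 192.168.202.0/24
66 hosts -> /25 (126 usable): 192.168.203.0/25
57 hosts -> /26 (62 usable): 192.168.203.128/26
7 hosts -> /28 (14 usable): 192.168.203.192/28
Allocation: 192.168.202.0/24 (131 hosts, 254 usable); 192.168.203.0/25 (66 hosts, 126 usable); 192.168.203.128/26 (57 hosts, 62 usable); 192.168.203.192/28 (7 hosts, 14 usable)


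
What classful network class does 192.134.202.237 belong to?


First octet: 192
Binary: 11000000
110xxxxx -> Class C (192-223)
Class C, default mask 255.255.255.0 (/24)


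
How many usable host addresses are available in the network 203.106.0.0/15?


Host bits = 32 - 15 = 17
Total addresses = 2^17 = 131072
Usable = total - 2 (network and broadcast)
Usable hosts: 131070


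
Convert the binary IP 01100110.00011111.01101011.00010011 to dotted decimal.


01100110 = 102
00011111 = 31
01101011 = 107
00010011 = 19
IP: 102.31.107.19


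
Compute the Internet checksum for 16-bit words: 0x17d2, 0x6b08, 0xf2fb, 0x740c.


Sum all words (with carry folding):
+ 0x17d2 = 0x17d2
+ 0x6b08 = 0x82da
+ 0xf2fb = 0x75d6
+ 0x740c = 0xe9e2
One's complement: ~0xe9e2
Checksum = 0x161d


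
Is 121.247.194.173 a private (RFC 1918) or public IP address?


RFC 1918 private ranges:
  10.0.0.0/8 (10.0.0.0 - 10.255.255.255)
  172.16.0.0/12 (172.16.0.0 - 172.31.255.255)
  192.168.0.0/16 (192.168.0.0 - 192.168.255.255)
Public (not in any RFC 1918 range)


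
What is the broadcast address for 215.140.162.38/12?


Network: 215.128.0.0/12
Host bits = 20
Set all host bits to 1:
Broadcast: 215.143.255.255


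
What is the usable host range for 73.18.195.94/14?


Network: 73.16.0.0
Broadcast: 73.19.255.255
First usable = network + 1
Last usable = broadcast - 1
Range: 73.16.0.1 to 73.19.255.254


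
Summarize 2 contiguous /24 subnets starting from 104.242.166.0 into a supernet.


Original prefix: /24
Number of subnets: 2 = 2^1
New prefix = 24 - 1 = 23
Supernet: 104.242.166.0/23


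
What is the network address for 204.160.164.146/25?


IP:   11001100.10100000.10100100.10010010
Mask: 11111111.11111111.11111111.10000000
AND operation:
Net:  11001100.10100000.10100100.10000000
Network: 204.160.164.128/25


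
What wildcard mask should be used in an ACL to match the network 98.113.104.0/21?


Subnet mask: 255.255.248.0
Wildcard = 255.255.255.255 - subnet mask
255 - 255 = 0
255 - 255 = 0
255 - 248 = 7
255 - 0 = 255
Wildcard: 0.0.7.255


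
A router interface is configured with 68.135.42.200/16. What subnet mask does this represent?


/16 means 16 network bits, 16 host bits
Binary: 11111111111111110000000000000000
Mask: 255.255.0.0


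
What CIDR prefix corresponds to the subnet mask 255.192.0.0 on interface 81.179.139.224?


Binary: 11111111.11000000.00000000.00000000
Count leading 1s
Prefix: /10


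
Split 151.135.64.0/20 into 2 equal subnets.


New prefix = 20 + 1 = 21
Each subnet has 2048 addresses
  151.135.64.0/21
  151.135.72.0/21
Subnets: 151.135.64.0/21, 151.135.72.0/21


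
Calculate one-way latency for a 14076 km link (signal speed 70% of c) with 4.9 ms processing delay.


Speed = 0.7 * 3e5 km/s = 210000 km/s
Propagation delay = 14076 / 210000 = 0.067 s = 67.0286 ms
Processing delay = 4.9 ms
Total one-way latency = 71.9286 ms


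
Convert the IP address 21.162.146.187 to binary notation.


21 = 00010101
162 = 10100010
146 = 10010010
187 = 10111011
Binary: 00010101.10100010.10010010.10111011


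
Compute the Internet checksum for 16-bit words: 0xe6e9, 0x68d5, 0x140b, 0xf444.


Sum all words (with carry folding):
+ 0xe6e9 = 0xe6e9
+ 0x68d5 = 0x4fbf
+ 0x140b = 0x63ca
+ 0xf444 = 0x580f
One's complement: ~0x580f
Checksum = 0xa7f0


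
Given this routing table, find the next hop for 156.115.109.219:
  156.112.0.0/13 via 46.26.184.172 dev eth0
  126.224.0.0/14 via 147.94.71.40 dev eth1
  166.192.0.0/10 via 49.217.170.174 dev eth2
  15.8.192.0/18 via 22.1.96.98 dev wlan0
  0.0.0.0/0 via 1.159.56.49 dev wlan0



Longest prefix match for 156.115.109.219:
  /13 156.112.0.0: MATCH
  /14 126.224.0.0: no
  /10 166.192.0.0: no
  /18 15.8.192.0: no
  /0 0.0.0.0: MATCH
Selected: next-hop 46.26.184.172 via eth0 (matched /13)


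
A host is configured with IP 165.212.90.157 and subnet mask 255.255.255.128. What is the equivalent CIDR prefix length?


Binary: 11111111.11111111.11111111.10000000
Count leading 1s
Prefix: /25


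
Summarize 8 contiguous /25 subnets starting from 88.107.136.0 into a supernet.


Original prefix: /25
Number of subnets: 8 = 2^3
New prefix = 25 - 3 = 22
Supernet: 88.107.136.0/22


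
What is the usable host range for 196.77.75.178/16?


Network: 196.77.0.0
Broadcast: 196.77.255.255
First usable = network + 1
Last usable = broadcast - 1
Range: 196.77.0.1 to 196.77.255.254


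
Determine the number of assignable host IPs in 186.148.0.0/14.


Host bits = 32 - 14 = 18
Total addresses = 2^18 = 262144
Usable = total - 2 (network and broadcast)
Usable hosts: 262142


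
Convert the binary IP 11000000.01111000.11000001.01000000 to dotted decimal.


11000000 = 192
01111000 = 120
11000001 = 193
01000000 = 64
IP: 192.120.193.64


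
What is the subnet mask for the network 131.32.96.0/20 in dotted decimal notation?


/20 means 20 network bits, 12 host bits
Binary: 11111111111111111111000000000000
Mask: 255.255.240.0


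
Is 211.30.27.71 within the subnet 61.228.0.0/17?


Subnet network: 61.228.0.0
Test IP AND mask: 211.30.0.0
No, 211.30.27.71 is not in 61.228.0.0/17


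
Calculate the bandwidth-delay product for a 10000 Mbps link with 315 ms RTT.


BDP = bandwidth * RTT
= 10000 Mbps * 315 ms
= 10000 * 1e6 * 315 / 1000 bits
= 3150000000 bits
= 393750000 bytes
= 384521.4844 KB
BDP = 3150000000 bits (393750000 bytes)


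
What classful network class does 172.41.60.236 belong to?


First octet: 172
Binary: 10101100
10xxxxxx -> Class B (128-191)
Class B, default mask 255.255.0.0 (/16)


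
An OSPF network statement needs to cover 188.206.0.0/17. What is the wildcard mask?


Subnet mask: 255.255.128.0
Wildcard = 255.255.255.255 - subnet mask
255 - 255 = 0
255 - 255 = 0
255 - 128 = 127
255 - 0 = 255
Wildcard: 0.0.127.255


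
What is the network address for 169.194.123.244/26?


IP:   10101001.11000010.01111011.11110100
Mask: 11111111.11111111.11111111.11000000
AND operation:
Net:  10101001.11000010.01111011.11000000
Network: 169.194.123.192/26


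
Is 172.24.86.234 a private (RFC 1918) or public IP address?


RFC 1918 private ranges:
  10.0.0.0/8 (10.0.0.0 - 10.255.255.255)
  172.16.0.0/12 (172.16.0.0 - 172.31.255.255)
  192.168.0.0/16 (192.168.0.0 - 192.168.255.255)
Private (in 172.16.0.0/12)


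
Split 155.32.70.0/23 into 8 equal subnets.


New prefix = 23 + 3 = 26
Each subnet has 64 addresses
  155.32.70.0/26
  155.32.70.64/26
  155.32.70.128/26
  155.32.70.192/26
  155.32.71.0/26
  155.32.71.64/26
  155.32.71.128/26
  155.32.71.192/26
Subnets: 155.32.70.0/26, 155.32.70.64/26, 155.32.70.128/26, 155.32.70.192/26, 155.32.71.0/26, 155.32.71.64/26, 155.32.71.128/26, 155.32.71.192/26


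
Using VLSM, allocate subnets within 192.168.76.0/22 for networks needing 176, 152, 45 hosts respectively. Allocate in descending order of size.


176 hosts -> /24 (254 usable): 192.168.76.0/24
152 hosts -> /24 (254 usable): 192.168.77.0/24
45 hosts -> /26 (62 usable): 192.168.78.0/26
Allocation: 192.168.76.0/24 (176 hosts, 254 usable); 192.168.77.0/24 (152 hosts, 254 usable); 192.168.78.0/26 (45 hosts, 62 usable)


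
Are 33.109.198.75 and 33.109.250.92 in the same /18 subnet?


Mask: 255.255.192.0
33.109.198.75 AND mask = 33.109.192.0
33.109.250.92 AND mask = 33.109.192.0
Yes, same subnet (33.109.192.0)


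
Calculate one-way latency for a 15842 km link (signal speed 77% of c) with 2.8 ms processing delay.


Speed = 0.77 * 3e5 km/s = 231000 km/s
Propagation delay = 15842 / 231000 = 0.0686 s = 68.5801 ms
Processing delay = 2.8 ms
Total one-way latency = 71.3801 ms


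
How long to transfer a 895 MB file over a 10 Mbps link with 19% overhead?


Effective throughput = 10 * (1 - 19/100) = 8.1 Mbps
File size in Mb = 895 * 8 = 7160 Mb
Time = 7160 / 8.1
Time = 883.9506 seconds


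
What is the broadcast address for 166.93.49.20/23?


Network: 166.93.48.0/23
Host bits = 9
Set all host bits to 1:
Broadcast: 166.93.49.255


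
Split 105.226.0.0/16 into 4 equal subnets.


New prefix = 16 + 2 = 18
Each subnet has 16384 addresses
  105.226.0.0/18
  105.226.64.0/18
  105.226.128.0/18
  105.226.192.0/18
Subnets: 105.226.0.0/18, 105.226.64.0/18, 105.226.128.0/18, 105.226.192.0/18


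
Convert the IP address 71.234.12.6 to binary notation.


71 = 01000111
234 = 11101010
12 = 00001100
6 = 00000110
Binary: 01000111.11101010.00001100.00000110


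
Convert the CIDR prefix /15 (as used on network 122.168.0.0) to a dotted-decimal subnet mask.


/15 means 15 network bits, 17 host bits
Binary: 11111111111111100000000000000000
Mask: 255.254.0.0


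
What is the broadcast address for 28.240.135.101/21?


Network: 28.240.128.0/21
Host bits = 11
Set all host bits to 1:
Broadcast: 28.240.135.255


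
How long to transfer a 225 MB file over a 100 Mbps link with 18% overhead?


Effective throughput = 100 * (1 - 18/100) = 82 Mbps
File size in Mb = 225 * 8 = 1800 Mb
Time = 1800 / 82
Time = 21.9512 seconds


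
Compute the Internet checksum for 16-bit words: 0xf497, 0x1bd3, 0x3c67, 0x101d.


Sum all words (with carry folding):
+ 0xf497 = 0xf497
+ 0x1bd3 = 0x106b
+ 0x3c67 = 0x4cd2
+ 0x101d = 0x5cef
One's complement: ~0x5cef
Checksum = 0xa310


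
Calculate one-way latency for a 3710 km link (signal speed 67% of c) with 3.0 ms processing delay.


Speed = 0.67 * 3e5 km/s = 201000 km/s
Propagation delay = 3710 / 201000 = 0.0185 s = 18.4577 ms
Processing delay = 3.0 ms
Total one-way latency = 21.4577 ms


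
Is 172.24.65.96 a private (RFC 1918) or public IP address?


RFC 1918 private ranges:
  10.0.0.0/8 (10.0.0.0 - 10.255.255.255)
  172.16.0.0/12 (172.16.0.0 - 172.31.255.255)
  192.168.0.0/16 (192.168.0.0 - 192.168.255.255)
Private (in 172.16.0.0/12)


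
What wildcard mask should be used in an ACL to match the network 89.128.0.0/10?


Subnet mask: 255.192.0.0
Wildcard = 255.255.255.255 - subnet mask
255 - 255 = 0
255 - 192 = 63
255 - 0 = 255
255 - 0 = 255
Wildcard: 0.63.255.255


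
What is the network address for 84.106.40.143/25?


IP:   01010100.01101010.00101000.10001111
Mask: 11111111.11111111.11111111.10000000
AND operation:
Net:  01010100.01101010.00101000.10000000
Network: 84.106.40.128/25


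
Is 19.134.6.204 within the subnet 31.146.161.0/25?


Subnet network: 31.146.161.0
Test IP AND mask: 19.134.6.128
No, 19.134.6.204 is not in 31.146.161.0/25


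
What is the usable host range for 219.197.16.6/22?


Network: 219.197.16.0
Broadcast: 219.197.19.255
First usable = network + 1
Last usable = broadcast - 1
Range: 219.197.16.1 to 219.197.19.254


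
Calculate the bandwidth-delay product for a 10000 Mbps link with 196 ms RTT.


BDP = bandwidth * RTT
= 10000 Mbps * 196 ms
= 10000 * 1e6 * 196 / 1000 bits
= 1960000000 bits
= 245000000 bytes
= 239257.8125 KB
BDP = 1960000000 bits (245000000 bytes)


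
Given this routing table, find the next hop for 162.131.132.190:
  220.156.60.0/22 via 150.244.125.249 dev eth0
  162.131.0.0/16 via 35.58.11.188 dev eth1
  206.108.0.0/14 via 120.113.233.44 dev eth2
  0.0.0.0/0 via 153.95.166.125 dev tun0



Longest prefix match for 162.131.132.190:
  /22 220.156.60.0: no
  /16 162.131.0.0: MATCH
  /14 206.108.0.0: no
  /0 0.0.0.0: MATCH
Selected: next-hop 35.58.11.188 via eth1 (matched /16)


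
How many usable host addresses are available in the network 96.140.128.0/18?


Host bits = 32 - 18 = 14
Total addresses = 2^14 = 16384
Usable = total - 2 (network and broadcast)
Usable hosts: 16382


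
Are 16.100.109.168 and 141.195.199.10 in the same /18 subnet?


Mask: 255.255.192.0
16.100.109.168 AND mask = 16.100.64.0
141.195.199.10 AND mask = 141.195.192.0
No, different subnets (16.100.64.0 vs 141.195.192.0)


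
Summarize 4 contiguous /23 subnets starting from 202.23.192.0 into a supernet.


Original prefix: /23
Number of subnets: 4 = 2^2
New prefix = 23 - 2 = 21
Supernet: 202.23.192.0/21


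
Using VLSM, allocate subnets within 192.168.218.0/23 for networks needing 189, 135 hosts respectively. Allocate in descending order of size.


189 hosts -> /24 (254 usable): 192.168.218.0/24
135 hosts -> /24 (254 usable): 192.168.219.0/24
Allocation: 192.168.218.0/24 (189 hosts, 254 usable); 192.168.219.0/24 (135 hosts, 254 usable)


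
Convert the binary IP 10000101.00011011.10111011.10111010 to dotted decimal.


10000101 = 133
00011011 = 27
10111011 = 187
10111010 = 186
IP: 133.27.187.186


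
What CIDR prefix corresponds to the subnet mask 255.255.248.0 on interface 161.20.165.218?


Binary: 11111111.11111111.11111000.00000000
Count leading 1s
Prefix: /21


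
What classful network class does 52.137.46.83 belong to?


First octet: 52
Binary: 00110100
0xxxxxxx -> Class A (1-126)
Class A, default mask 255.0.0.0 (/8)


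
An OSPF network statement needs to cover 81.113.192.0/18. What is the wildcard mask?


Subnet mask: 255.255.192.0
Wildcard = 255.255.255.255 - subnet mask
255 - 255 = 0
255 - 255 = 0
255 - 192 = 63
255 - 0 = 255
Wildcard: 0.0.63.255


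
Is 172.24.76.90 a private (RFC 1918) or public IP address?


RFC 1918 private ranges:
  10.0.0.0/8 (10.0.0.0 - 10.255.255.255)
  172.16.0.0/12 (172.16.0.0 - 172.31.255.255)
  192.168.0.0/16 (192.168.0.0 - 192.168.255.255)
Private (in 172.16.0.0/12)


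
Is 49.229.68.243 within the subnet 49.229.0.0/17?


Subnet network: 49.229.0.0
Test IP AND mask: 49.229.0.0
Yes, 49.229.68.243 is in 49.229.0.0/17


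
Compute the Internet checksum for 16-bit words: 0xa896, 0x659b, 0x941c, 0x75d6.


Sum all words (with carry folding):
+ 0xa896 = 0xa896
+ 0x659b = 0x0e32
+ 0x941c = 0xa24e
+ 0x75d6 = 0x1825
One's complement: ~0x1825
Checksum = 0xe7da


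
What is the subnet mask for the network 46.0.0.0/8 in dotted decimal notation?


/8 means 8 network bits, 24 host bits
Binary: 11111111000000000000000000000000
Mask: 255.0.0.0


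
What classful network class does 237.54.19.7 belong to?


First octet: 237
Binary: 11101101
1110xxxx -> Class D (224-239)
Class D (multicast), default mask N/A


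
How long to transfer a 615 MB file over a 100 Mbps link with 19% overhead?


Effective throughput = 100 * (1 - 19/100) = 81 Mbps
File size in Mb = 615 * 8 = 4920 Mb
Time = 4920 / 81
Time = 60.7407 seconds


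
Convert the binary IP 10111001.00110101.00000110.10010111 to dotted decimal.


10111001 = 185
00110101 = 53
00000110 = 6
10010111 = 151
IP: 185.53.6.151


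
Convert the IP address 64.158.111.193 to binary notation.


64 = 01000000
158 = 10011110
111 = 01101111
193 = 11000001
Binary: 01000000.10011110.01101111.11000001


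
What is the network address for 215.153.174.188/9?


IP:   11010111.10011001.10101110.10111100
Mask: 11111111.10000000.00000000.00000000
AND operation:
Net:  11010111.10000000.00000000.00000000
Network: 215.128.0.0/9


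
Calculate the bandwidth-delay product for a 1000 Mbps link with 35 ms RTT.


BDP = bandwidth * RTT
= 1000 Mbps * 35 ms
= 1000 * 1e6 * 35 / 1000 bits
= 35000000 bits
= 4375000 bytes
= 4272.4609 KB
BDP = 35000000 bits (4375000 bytes)


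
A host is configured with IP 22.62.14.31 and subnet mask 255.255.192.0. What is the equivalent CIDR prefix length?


Binary: 11111111.11111111.11000000.00000000
Count leading 1s
Prefix: /18


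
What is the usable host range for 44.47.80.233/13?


Network: 44.40.0.0
Broadcast: 44.47.255.255
First usable = network + 1
Last usable = broadcast - 1
Range: 44.40.0.1 to 44.47.255.254


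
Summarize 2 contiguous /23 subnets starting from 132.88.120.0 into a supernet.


Original prefix: /23
Number of subnets: 2 = 2^1
New prefix = 23 - 1 = 22
Supernet: 132.88.120.0/22


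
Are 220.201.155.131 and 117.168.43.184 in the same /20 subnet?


Mask: 255.255.240.0
220.201.155.131 AND mask = 220.201.144.0
117.168.43.184 AND mask = 117.168.32.0
No, different subnets (220.201.144.0 vs 117.168.32.0)


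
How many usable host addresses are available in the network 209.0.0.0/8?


Host bits = 32 - 8 = 24
Total addresses = 2^24 = 16777216
Usable = total - 2 (network and broadcast)
Usable hosts: 16777214


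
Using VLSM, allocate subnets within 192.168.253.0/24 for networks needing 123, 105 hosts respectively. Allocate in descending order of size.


123 hosts -> /25 (126 usable): 192.168.253.0/25
105 hosts -> /25 (126 usable): 192.168.253.128/25
Allocation: 192.168.253.0/25 (123 hosts, 126 usable); 192.168.253.128/25 (105 hosts, 126 usable)


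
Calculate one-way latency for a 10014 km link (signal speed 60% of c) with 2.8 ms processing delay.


Speed = 0.6 * 3e5 km/s = 180000 km/s
Propagation delay = 10014 / 180000 = 0.0556 s = 55.6333 ms
Processing delay = 2.8 ms
Total one-way latency = 58.4333 ms


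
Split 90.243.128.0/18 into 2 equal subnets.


New prefix = 18 + 1 = 19
Each subnet has 8192 addresses
  90.243.128.0/19
  90.243.160.0/19
Subnets: 90.243.128.0/19, 90.243.160.0/19


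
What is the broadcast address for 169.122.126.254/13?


Network: 169.120.0.0/13
Host bits = 19
Set all host bits to 1:
Broadcast: 169.127.255.255


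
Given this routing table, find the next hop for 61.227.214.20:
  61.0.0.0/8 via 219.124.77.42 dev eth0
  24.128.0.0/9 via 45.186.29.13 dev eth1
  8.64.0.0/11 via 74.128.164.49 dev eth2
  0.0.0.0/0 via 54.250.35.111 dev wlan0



Longest prefix match for 61.227.214.20:
  /8 61.0.0.0: MATCH
  /9 24.128.0.0: no
  /11 8.64.0.0: no
  /0 0.0.0.0: MATCH
Selected: next-hop 219.124.77.42 via eth0 (matched /8)


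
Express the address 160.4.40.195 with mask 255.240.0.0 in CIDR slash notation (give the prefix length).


Binary: 11111111.11110000.00000000.00000000
Count leading 1s
Prefix: /12


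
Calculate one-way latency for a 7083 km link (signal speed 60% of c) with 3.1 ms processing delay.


Speed = 0.6 * 3e5 km/s = 180000 km/s
Propagation delay = 7083 / 180000 = 0.0394 s = 39.35 ms
Processing delay = 3.1 ms
Total one-way latency = 42.45 ms


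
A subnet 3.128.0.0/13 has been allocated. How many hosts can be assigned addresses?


Host bits = 32 - 13 = 19
Total addresses = 2^19 = 524288
Usable = total - 2 (network and broadcast)
Usable hosts: 524286


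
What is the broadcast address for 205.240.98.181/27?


Network: 205.240.98.160/27
Host bits = 5
Set all host bits to 1:
Broadcast: 205.240.98.191


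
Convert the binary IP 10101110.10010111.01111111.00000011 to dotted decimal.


10101110 = 174
10010111 = 151
01111111 = 127
00000011 = 3
IP: 174.151.127.3


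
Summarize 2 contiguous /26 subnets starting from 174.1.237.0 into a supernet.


Original prefix: /26
Number of subnets: 2 = 2^1
New prefix = 26 - 1 = 25
Supernet: 174.1.237.0/25


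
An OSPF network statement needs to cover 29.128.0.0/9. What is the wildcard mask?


Subnet mask: 255.128.0.0
Wildcard = 255.255.255.255 - subnet mask
255 - 255 = 0
255 - 128 = 127
255 - 0 = 255
255 - 0 = 255
Wildcard: 0.127.255.255


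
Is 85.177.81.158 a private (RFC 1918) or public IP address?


RFC 1918 private ranges:
  10.0.0.0/8 (10.0.0.0 - 10.255.255.255)
  172.16.0.0/12 (172.16.0.0 - 172.31.255.255)
  192.168.0.0/16 (192.168.0.0 - 192.168.255.255)
Public (not in any RFC 1918 range)


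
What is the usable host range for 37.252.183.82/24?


Network: 37.252.183.0
Broadcast: 37.252.183.255
First usable = network + 1
Last usable = broadcast - 1
Range: 37.252.183.1 to 37.252.183.254


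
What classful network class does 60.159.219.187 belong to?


First octet: 60
Binary: 00111100
0xxxxxxx -> Class A (1-126)
Class A, default mask 255.0.0.0 (/8)


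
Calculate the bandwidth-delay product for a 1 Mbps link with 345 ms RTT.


BDP = bandwidth * RTT
= 1 Mbps * 345 ms
= 1 * 1e6 * 345 / 1000 bits
= 345000 bits
= 43125 bytes
= 42.1143 KB
BDP = 345000 bits (43125 bytes)


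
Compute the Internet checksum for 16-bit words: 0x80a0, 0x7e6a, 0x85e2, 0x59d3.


Sum all words (with carry folding):
+ 0x80a0 = 0x80a0
+ 0x7e6a = 0xff0a
+ 0x85e2 = 0x84ed
+ 0x59d3 = 0xdec0
One's complement: ~0xdec0
Checksum = 0x213f


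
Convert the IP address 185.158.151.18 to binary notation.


185 = 10111001
158 = 10011110
151 = 10010111
18 = 00010010
Binary: 10111001.10011110.10010111.00010010


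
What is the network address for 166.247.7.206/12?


IP:   10100110.11110111.00000111.11001110
Mask: 11111111.11110000.00000000.00000000
AND operation:
Net:  10100110.11110000.00000000.00000000
Network: 166.240.0.0/12


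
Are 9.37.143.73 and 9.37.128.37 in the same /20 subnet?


Mask: 255.255.240.0
9.37.143.73 AND mask = 9.37.128.0
9.37.128.37 AND mask = 9.37.128.0
Yes, same subnet (9.37.128.0)


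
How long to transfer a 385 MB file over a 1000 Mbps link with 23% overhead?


Effective throughput = 1000 * (1 - 23/100) = 770 Mbps
File size in Mb = 385 * 8 = 3080 Mb
Time = 3080 / 770
Time = 4 seconds


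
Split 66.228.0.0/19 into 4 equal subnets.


New prefix = 19 + 2 = 21
Each subnet has 2048 addresses
  66.228.0.0/21
  66.228.8.0/21
  66.228.16.0/21
  66.228.24.0/21
Subnets: 66.228.0.0/21, 66.228.8.0/21, 66.228.16.0/21, 66.228.24.0/21


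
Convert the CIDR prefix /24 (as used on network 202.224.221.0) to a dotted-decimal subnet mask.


/24 means 24 network bits, 8 host bits
Binary: 11111111111111111111111100000000
Mask: 255.255.255.0


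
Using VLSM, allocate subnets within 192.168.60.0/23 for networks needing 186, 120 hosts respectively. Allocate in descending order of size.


186 hosts -> /24 (254 usable): 192.168.60.0/24
120 hosts -> /25 (126 usable): 192.168.61.0/25
Allocation: 192.168.60.0/24 (186 hosts, 254 usable); 192.168.61.0/25 (120 hosts, 126 usable)


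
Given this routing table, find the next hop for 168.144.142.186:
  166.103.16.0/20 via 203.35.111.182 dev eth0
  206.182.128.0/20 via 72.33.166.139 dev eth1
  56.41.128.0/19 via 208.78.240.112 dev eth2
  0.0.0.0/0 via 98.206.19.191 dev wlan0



Longest prefix match for 168.144.142.186:
  /20 166.103.16.0: no
  /20 206.182.128.0: no
  /19 56.41.128.0: no
  /0 0.0.0.0: MATCH
Selected: next-hop 98.206.19.191 via wlan0 (matched /0)


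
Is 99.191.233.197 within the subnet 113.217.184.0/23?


Subnet network: 113.217.184.0
Test IP AND mask: 99.191.232.0
No, 99.191.233.197 is not in 113.217.184.0/23


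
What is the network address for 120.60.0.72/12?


IP:   01111000.00111100.00000000.01001000
Mask: 11111111.11110000.00000000.00000000
AND operation:
Net:  01111000.00110000.00000000.00000000
Network: 120.48.0.0/12


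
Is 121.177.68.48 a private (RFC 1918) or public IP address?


RFC 1918 private ranges:
  10.0.0.0/8 (10.0.0.0 - 10.255.255.255)
  172.16.0.0/12 (172.16.0.0 - 172.31.255.255)
  192.168.0.0/16 (192.168.0.0 - 192.168.255.255)
Public (not in any RFC 1918 range)


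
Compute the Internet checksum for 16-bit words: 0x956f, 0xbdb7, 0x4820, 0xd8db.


Sum all words (with carry folding):
+ 0x956f = 0x956f
+ 0xbdb7 = 0x5327
+ 0x4820 = 0x9b47
+ 0xd8db = 0x7423
One's complement: ~0x7423
Checksum = 0x8bdc


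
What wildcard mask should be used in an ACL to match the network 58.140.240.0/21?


Subnet mask: 255.255.248.0
Wildcard = 255.255.255.255 - subnet mask
255 - 255 = 0
255 - 255 = 0
255 - 248 = 7
255 - 0 = 255
Wildcard: 0.0.7.255


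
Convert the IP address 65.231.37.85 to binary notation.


65 = 01000001
231 = 11100111
37 = 00100101
85 = 01010101
Binary: 01000001.11100111.00100101.01010101


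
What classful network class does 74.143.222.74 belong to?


First octet: 74
Binary: 01001010
0xxxxxxx -> Class A (1-126)
Class A, default mask 255.0.0.0 (/8)


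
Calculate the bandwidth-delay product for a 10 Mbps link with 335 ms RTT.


BDP = bandwidth * RTT
= 10 Mbps * 335 ms
= 10 * 1e6 * 335 / 1000 bits
= 3350000 bits
= 418750 bytes
= 408.9355 KB
BDP = 3350000 bits (418750 bytes)


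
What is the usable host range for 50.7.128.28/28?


Network: 50.7.128.16
Broadcast: 50.7.128.31
First usable = network + 1
Last usable = broadcast - 1
Range: 50.7.128.17 to 50.7.128.30


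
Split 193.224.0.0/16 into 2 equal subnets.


New prefix = 16 + 1 = 17
Each subnet has 32768 addresses
  193.224.0.0/17
  193.224.128.0/17
Subnets: 193.224.0.0/17, 193.224.128.0/17


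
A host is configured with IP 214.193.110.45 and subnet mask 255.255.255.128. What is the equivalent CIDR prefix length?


Binary: 11111111.11111111.11111111.10000000
Count leading 1s
Prefix: /25


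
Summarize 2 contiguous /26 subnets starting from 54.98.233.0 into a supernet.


Original prefix: /26
Number of subnets: 2 = 2^1
New prefix = 26 - 1 = 25
Supernet: 54.98.233.0/25


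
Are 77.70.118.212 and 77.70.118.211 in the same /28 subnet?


Mask: 255.255.255.240
77.70.118.212 AND mask = 77.70.118.208
77.70.118.211 AND mask = 77.70.118.208
Yes, same subnet (77.70.118.208)


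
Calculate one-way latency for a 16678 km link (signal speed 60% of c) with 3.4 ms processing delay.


Speed = 0.6 * 3e5 km/s = 180000 km/s
Propagation delay = 16678 / 180000 = 0.0927 s = 92.6556 ms
Processing delay = 3.4 ms
Total one-way latency = 96.0556 ms


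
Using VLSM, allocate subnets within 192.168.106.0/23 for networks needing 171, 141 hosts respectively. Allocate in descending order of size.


171 hosts -> /24 (254 usable): 192.168.106.0/24
141 hosts -> /24 (254 usable): 192.168.107.0/24
Allocation: 192.168.106.0/24 (171 hosts, 254 usable); 192.168.107.0/24 (141 hosts, 254 usable)


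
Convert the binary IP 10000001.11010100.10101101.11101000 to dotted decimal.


10000001 = 129
11010100 = 212
10101101 = 173
11101000 = 232
IP: 129.212.173.232


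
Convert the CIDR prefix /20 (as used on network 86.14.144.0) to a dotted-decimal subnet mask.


/20 means 20 network bits, 12 host bits
Binary: 11111111111111111111000000000000
Mask: 255.255.240.0


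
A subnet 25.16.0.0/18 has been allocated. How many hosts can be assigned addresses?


Host bits = 32 - 18 = 14
Total addresses = 2^14 = 16384
Usable = total - 2 (network and broadcast)
Usable hosts: 16382


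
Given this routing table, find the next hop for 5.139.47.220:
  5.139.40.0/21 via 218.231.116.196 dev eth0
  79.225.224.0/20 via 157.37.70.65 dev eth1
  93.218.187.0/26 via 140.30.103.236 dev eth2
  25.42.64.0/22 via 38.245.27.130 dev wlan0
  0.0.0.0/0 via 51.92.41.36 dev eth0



Longest prefix match for 5.139.47.220:
  /21 5.139.40.0: MATCH
  /20 79.225.224.0: no
  /26 93.218.187.0: no
  /22 25.42.64.0: no
  /0 0.0.0.0: MATCH
Selected: next-hop 218.231.116.196 via eth0 (matched /21)


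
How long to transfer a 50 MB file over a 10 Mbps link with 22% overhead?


Effective throughput = 10 * (1 - 22/100) = 7.8 Mbps
File size in Mb = 50 * 8 = 400 Mb
Time = 400 / 7.8
Time = 51.2821 seconds


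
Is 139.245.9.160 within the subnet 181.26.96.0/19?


Subnet network: 181.26.96.0
Test IP AND mask: 139.245.0.0
No, 139.245.9.160 is not in 181.26.96.0/19


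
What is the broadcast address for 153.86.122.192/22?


Network: 153.86.120.0/22
Host bits = 10
Set all host bits to 1:
Broadcast: 153.86.123.255


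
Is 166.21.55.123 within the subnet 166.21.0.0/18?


Subnet network: 166.21.0.0
Test IP AND mask: 166.21.0.0
Yes, 166.21.55.123 is in 166.21.0.0/18


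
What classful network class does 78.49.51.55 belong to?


First octet: 78
Binary: 01001110
0xxxxxxx -> Class A (1-126)
Class A, default mask 255.0.0.0 (/8)


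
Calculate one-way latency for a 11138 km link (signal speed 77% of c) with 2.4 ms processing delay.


Speed = 0.77 * 3e5 km/s = 231000 km/s
Propagation delay = 11138 / 231000 = 0.0482 s = 48.2165 ms
Processing delay = 2.4 ms
Total one-way latency = 50.6165 ms


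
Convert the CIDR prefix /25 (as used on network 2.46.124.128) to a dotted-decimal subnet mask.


/25 means 25 network bits, 7 host bits
Binary: 11111111111111111111111110000000
Mask: 255.255.255.128


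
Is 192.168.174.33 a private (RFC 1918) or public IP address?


RFC 1918 private ranges:
  10.0.0.0/8 (10.0.0.0 - 10.255.255.255)
  172.16.0.0/12 (172.16.0.0 - 172.31.255.255)
  192.168.0.0/16 (192.168.0.0 - 192.168.255.255)
Private (in 192.168.0.0/16)


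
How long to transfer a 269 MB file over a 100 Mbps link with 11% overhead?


Effective throughput = 100 * (1 - 11/100) = 89 Mbps
File size in Mb = 269 * 8 = 2152 Mb
Time = 2152 / 89
Time = 24.1798 seconds


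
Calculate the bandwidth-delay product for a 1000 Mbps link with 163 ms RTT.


BDP = bandwidth * RTT
= 1000 Mbps * 163 ms
= 1000 * 1e6 * 163 / 1000 bits
= 163000000 bits
= 20375000 bytes
= 19897.4609 KB
BDP = 163000000 bits (20375000 bytes)


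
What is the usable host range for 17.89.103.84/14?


Network: 17.88.0.0
Broadcast: 17.91.255.255
First usable = network + 1
Last usable = broadcast - 1
Range: 17.88.0.1 to 17.91.255.254


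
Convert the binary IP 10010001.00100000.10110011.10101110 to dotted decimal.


10010001 = 145
00100000 = 32
10110011 = 179
10101110 = 174
IP: 145.32.179.174


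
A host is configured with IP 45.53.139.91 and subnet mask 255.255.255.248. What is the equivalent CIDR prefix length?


Binary: 11111111.11111111.11111111.11111000
Count leading 1s
Prefix: /29


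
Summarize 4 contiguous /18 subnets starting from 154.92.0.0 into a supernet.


Original prefix: /18
Number of subnets: 4 = 2^2
New prefix = 18 - 2 = 16
Supernet: 154.92.0.0/16


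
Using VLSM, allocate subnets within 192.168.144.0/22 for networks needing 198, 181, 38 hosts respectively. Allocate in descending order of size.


198 hosts -> /24 (254 usable): 192.168.144.0/24
181 hosts -> /24 (254 usable): 192.168.145.0/24
38 hosts -> /26 (62 usable): 192.168.146.0/26
Allocation: 192.168.144.0/24 (198 hosts, 254 usable); 192.168.145.0/24 (181 hosts, 254 usable); 192.168.146.0/26 (38 hosts, 62 usable)


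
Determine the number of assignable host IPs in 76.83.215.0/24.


Host bits = 32 - 24 = 8
Total addresses = 2^8 = 256
Usable = total - 2 (network and broadcast)
Usable hosts: 254


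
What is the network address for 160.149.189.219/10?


IP:   10100000.10010101.10111101.11011011
Mask: 11111111.11000000.00000000.00000000
AND operation:
Net:  10100000.10000000.00000000.00000000
Network: 160.128.0.0/10


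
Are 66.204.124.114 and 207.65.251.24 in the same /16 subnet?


Mask: 255.255.0.0
66.204.124.114 AND mask = 66.204.0.0
207.65.251.24 AND mask = 207.65.0.0
No, different subnets (66.204.0.0 vs 207.65.0.0)


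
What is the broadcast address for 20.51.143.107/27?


Network: 20.51.143.96/27
Host bits = 5
Set all host bits to 1:
Broadcast: 20.51.143.127


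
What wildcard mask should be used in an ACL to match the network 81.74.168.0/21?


Subnet mask: 255.255.248.0
Wildcard = 255.255.255.255 - subnet mask
255 - 255 = 0
255 - 255 = 0
255 - 248 = 7
255 - 0 = 255
Wildcard: 0.0.7.255


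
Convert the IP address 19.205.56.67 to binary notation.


19 = 00010011
205 = 11001101
56 = 00111000
67 = 01000011
Binary: 00010011.11001101.00111000.01000011


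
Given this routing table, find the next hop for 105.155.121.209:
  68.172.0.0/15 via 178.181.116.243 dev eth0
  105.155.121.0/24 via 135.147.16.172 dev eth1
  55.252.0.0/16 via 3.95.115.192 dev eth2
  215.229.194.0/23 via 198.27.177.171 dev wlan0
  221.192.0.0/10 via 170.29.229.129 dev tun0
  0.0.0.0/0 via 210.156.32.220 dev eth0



Longest prefix match for 105.155.121.209:
  /15 68.172.0.0: no
  /24 105.155.121.0: MATCH
  /16 55.252.0.0: no
  /23 215.229.194.0: no
  /10 221.192.0.0: no
  /0 0.0.0.0: MATCH
Selected: next-hop 135.147.16.172 via eth1 (matched /24)


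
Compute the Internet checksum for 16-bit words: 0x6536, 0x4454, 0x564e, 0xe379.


Sum all words (with carry folding):
+ 0x6536 = 0x6536
+ 0x4454 = 0xa98a
+ 0x564e = 0xffd8
+ 0xe379 = 0xe352
One's complement: ~0xe352
Checksum = 0x1cad


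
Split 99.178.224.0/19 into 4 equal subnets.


New prefix = 19 + 2 = 21
Each subnet has 2048 addresses
  99.178.224.0/21
  99.178.232.0/21
  99.178.240.0/21
  99.178.248.0/21
Subnets: 99.178.224.0/21, 99.178.232.0/21, 99.178.240.0/21, 99.178.248.0/21


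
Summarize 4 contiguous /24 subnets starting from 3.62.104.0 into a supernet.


Original prefix: /24
Number of subnets: 4 = 2^2
New prefix = 24 - 2 = 22
Supernet: 3.62.104.0/22


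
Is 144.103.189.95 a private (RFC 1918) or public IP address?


RFC 1918 private ranges:
  10.0.0.0/8 (10.0.0.0 - 10.255.255.255)
  172.16.0.0/12 (172.16.0.0 - 172.31.255.255)
  192.168.0.0/16 (192.168.0.0 - 192.168.255.255)
Public (not in any RFC 1918 range)


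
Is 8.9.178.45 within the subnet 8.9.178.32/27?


Subnet network: 8.9.178.32
Test IP AND mask: 8.9.178.32
Yes, 8.9.178.45 is in 8.9.178.32/27


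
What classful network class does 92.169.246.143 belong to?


First octet: 92
Binary: 01011100
0xxxxxxx -> Class A (1-126)
Class A, default mask 255.0.0.0 (/8)


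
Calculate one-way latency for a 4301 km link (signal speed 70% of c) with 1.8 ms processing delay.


Speed = 0.7 * 3e5 km/s = 210000 km/s
Propagation delay = 4301 / 210000 = 0.0205 s = 20.481 ms
Processing delay = 1.8 ms
Total one-way latency = 22.281 ms


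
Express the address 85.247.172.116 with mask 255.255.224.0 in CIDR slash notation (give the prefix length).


Binary: 11111111.11111111.11100000.00000000
Count leading 1s
Prefix: /19


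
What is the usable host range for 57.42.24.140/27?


Network: 57.42.24.128
Broadcast: 57.42.24.159
First usable = network + 1
Last usable = broadcast - 1
Range: 57.42.24.129 to 57.42.24.158


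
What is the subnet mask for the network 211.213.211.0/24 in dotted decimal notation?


/24 means 24 network bits, 8 host bits
Binary: 11111111111111111111111100000000
Mask: 255.255.255.0


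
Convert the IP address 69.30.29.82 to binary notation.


69 = 01000101
30 = 00011110
29 = 00011101
82 = 01010010
Binary: 01000101.00011110.00011101.01010010


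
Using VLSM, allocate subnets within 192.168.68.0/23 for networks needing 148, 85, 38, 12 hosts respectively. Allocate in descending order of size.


148 hosts -> /24 (254 usable): 192.168.68.0/24
85 hosts -> /25 (126 usable): 192.168.69.0/25
38 hosts -> /26 (62 usable): 192.168.69.128/26
12 hosts -> /28 (14 usable): 192.168.69.192/28
Allocation: 192.168.68.0/24 (148 hosts, 254 usable); 192.168.69.0/25 (85 hosts, 126 usable); 192.168.69.128/26 (38 hosts, 62 usable); 192.168.69.192/28 (12 hosts, 14 usable)
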